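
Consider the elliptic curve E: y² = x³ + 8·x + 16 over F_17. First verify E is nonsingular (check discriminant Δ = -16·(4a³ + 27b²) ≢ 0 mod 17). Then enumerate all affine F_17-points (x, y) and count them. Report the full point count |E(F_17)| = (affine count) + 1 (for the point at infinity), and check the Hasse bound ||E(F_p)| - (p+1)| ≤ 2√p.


Affine points = {(0, 4), (0, 13), (1, 5), (1, 12), (3, 4), (3, 13), (6, 5), (6, 12), (9, 1), (9, 16), (10, 5), (10, 12), (12, 2), (12, 15), (14, 4), (14, 13), (15, 3), (15, 14)}; affine count = 18; |E(F_17)| = 19.

Discriminant check: Δ ∝ 4a³ + 27b² = 4·8³ + 27·16² = 4·512 + 27·256 ≡ 1 (mod 17). Nonzero ⇒ E is nonsingular.
For each x ∈ F_17, compute rhs = x³ + 8·x + 16 mod 17, then count y ∈ F_17 with y² ≡ rhs.
  x = 0: rhs = 16, matching y values: 4, 13 (2 points).
  x = 1: rhs = 8, matching y values: 5, 12 (2 points).
  x = 2: rhs = 6, matching y values: none (0 points).
  x = 3: rhs = 16, matching y values: 4, 13 (2 points).
  x = 4: rhs = 10, matching y values: none (0 points).
  x = 5: rhs = 11, matching y values: none (0 points).
  x = 6: rhs = 8, matching y values: 5, 12 (2 points).
  x = 7: rhs = 7, matching y values: none (0 points).
  x = 8: rhs = 14, matching y values: none (0 points).
  x = 9: rhs = 1, matching y values: 1, 16 (2 points).
  x = 10: rhs = 8, matching y values: 5, 12 (2 points).
  x = 11: rhs = 7, matching y values: none (0 points).
  x = 12: rhs = 4, matching y values: 2, 15 (2 points).
  x = 13: rhs = 5, matching y values: none (0 points).
  x = 14: rhs = 16, matching y values: 4, 13 (2 points).
  x = 15: rhs = 9, matching y values: 3, 14 (2 points).
  x = 16: rhs = 7, matching y values: none (0 points).
Total affine count: 18.
Full point count |E(F_17)| = 18 + 1 = 19.
Hasse bound: |19 − (17+1)| = |1| = 1 ≤ 2√17 ≈ 8.2462 ✓.


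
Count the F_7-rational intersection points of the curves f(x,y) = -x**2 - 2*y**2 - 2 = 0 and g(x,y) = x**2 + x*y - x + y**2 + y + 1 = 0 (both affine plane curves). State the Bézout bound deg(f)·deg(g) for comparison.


Common zeros: ∅; count = 0; Bézout bound = 4.

deg(f) = 2, deg(g) = 2, so Bézout bound = 4.
Scan x ∈ F_7. For each x, list the y ∈ F_7 with f(x, y) ≡ 0 and those with g(x, y) ≡ 0 (mod 7); the common zeros in that column are the intersection.
  x = 0: f ≡ 0 at y ∈ ∅; g ≡ 0 at y ∈ {2, 4}; common: ∅.
  x = 1: f ≡ 0 at y ∈ {3, 4}; g ≡ 0 at y ∈ {6}; common: ∅.
  x = 2: f ≡ 0 at y ∈ {2, 5}; g ≡ 0 at y ∈ {1, 3}; common: ∅.
  x = 3: f ≡ 0 at y ∈ ∅; g ≡ 0 at y ∈ {0, 3}; common: ∅.
  x = 4: f ≡ 0 at y ∈ ∅; g ≡ 0 at y ∈ {4, 5}; common: ∅.
  x = 5: f ≡ 0 at y ∈ {2, 5}; g ≡ 0 at y ∈ {0, 1}; common: ∅.
  x = 6: f ≡ 0 at y ∈ {3, 4}; g ≡ 0 at y ∈ {2, 5}; common: ∅.
Collecting: common zeros = ∅, so the count is 0.
Comparison with the Bézout bound: 0 ≤ 4 = deg(f)·deg(g), as expected for curves with no common component (the affine F_7-count falls short of the bound because intersections may lie at infinity, over extension fields, or carry multiplicity).


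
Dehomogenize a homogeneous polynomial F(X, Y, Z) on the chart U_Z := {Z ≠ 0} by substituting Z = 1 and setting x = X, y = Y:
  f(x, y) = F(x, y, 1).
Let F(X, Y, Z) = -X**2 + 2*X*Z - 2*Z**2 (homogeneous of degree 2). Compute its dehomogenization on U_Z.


f(x, y) = -x**2 + 2*x - 2

On U_Z we set Z = 1. Each monomial c·X^i·Y^j·Z^k in F becomes c·x^i·y^j·1^k = c·x^i·y^j.
Substituting Z = 1: F(X, Y, 1) = -x**2 + 2*x - 2.
Note: deg(f) ≤ deg(F) = 2; strict inequality happens when F is divisible by Z (lost terms).


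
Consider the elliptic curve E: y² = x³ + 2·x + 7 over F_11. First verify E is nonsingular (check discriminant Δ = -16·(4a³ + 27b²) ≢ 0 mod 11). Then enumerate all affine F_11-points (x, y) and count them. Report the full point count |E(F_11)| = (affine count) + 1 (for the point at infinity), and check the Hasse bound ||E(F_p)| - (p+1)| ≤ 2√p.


Affine points = {(6, 2), (6, 9), (7, 1), (7, 10), (10, 2), (10, 9)}; affine count = 6; |E(F_11)| = 7.

Discriminant check: Δ ∝ 4a³ + 27b² = 4·2³ + 27·7² = 4·8 + 27·49 ≡ 2 (mod 11). Nonzero ⇒ E is nonsingular.
For each x ∈ F_11, compute rhs = x³ + 2·x + 7 mod 11, then count y ∈ F_11 with y² ≡ rhs.
  x = 0: rhs = 7, matching y values: none (0 points).
  x = 1: rhs = 10, matching y values: none (0 points).
  x = 2: rhs = 8, matching y values: none (0 points).
  x = 3: rhs = 7, matching y values: none (0 points).
  x = 4: rhs = 2, matching y values: none (0 points).
  x = 5: rhs = 10, matching y values: none (0 points).
  x = 6: rhs = 4, matching y values: 2, 9 (2 points).
  x = 7: rhs = 1, matching y values: 1, 10 (2 points).
  x = 8: rhs = 7, matching y values: none (0 points).
  x = 9: rhs = 6, matching y values: none (0 points).
  x = 10: rhs = 4, matching y values: 2, 9 (2 points).
Total affine count: 6.
Full point count |E(F_11)| = 6 + 1 = 7.
Hasse bound: |7 − (11+1)| = |-5| = 5 ≤ 2√11 ≈ 6.6332 ✓.


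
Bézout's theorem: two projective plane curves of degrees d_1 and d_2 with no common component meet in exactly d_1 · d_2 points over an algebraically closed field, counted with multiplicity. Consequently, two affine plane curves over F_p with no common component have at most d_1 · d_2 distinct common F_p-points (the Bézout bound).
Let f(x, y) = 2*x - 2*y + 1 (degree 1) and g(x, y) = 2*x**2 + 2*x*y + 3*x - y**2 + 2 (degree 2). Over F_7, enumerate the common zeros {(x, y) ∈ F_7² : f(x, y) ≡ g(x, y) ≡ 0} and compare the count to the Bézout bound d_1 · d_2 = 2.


Common zeros: {(0, 4), (6, 3)}; count = 2; Bézout bound = 2.

deg(f) = 1, deg(g) = 2, so Bézout bound = 2.
Scan x ∈ F_7. For each x, list the y ∈ F_7 with f(x, y) ≡ 0 and those with g(x, y) ≡ 0 (mod 7); the common zeros in that column are the intersection.
  x = 0: f ≡ 0 at y ∈ {4}; g ≡ 0 at y ∈ {3, 4}; common: {4}.
  x = 1: f ≡ 0 at y ∈ {5}; g ≡ 0 at y ∈ {0, 2}; common: ∅.
  x = 2: f ≡ 0 at y ∈ {6}; g ≡ 0 at y ∈ ∅; common: ∅.
  x = 3: f ≡ 0 at y ∈ {0}; g ≡ 0 at y ∈ ∅; common: ∅.
  x = 4: f ≡ 0 at y ∈ {1}; g ≡ 0 at y ∈ ∅; common: ∅.
  x = 5: f ≡ 0 at y ∈ {2}; g ≡ 0 at y ∈ {4, 6}; common: ∅.
  x = 6: f ≡ 0 at y ∈ {3}; g ≡ 0 at y ∈ {2, 3}; common: {3}.
Collecting: common zeros = {(0, 4), (6, 3)}, so the count is 2.
Comparison with the Bézout bound: 2 ≤ 2 = deg(f)·deg(g), as expected for curves with no common component (the bound is attained).


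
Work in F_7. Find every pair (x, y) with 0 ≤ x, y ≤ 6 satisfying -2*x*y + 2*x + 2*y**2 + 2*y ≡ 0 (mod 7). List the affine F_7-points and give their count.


Affine F_7-points: {(0, 0), (0, 6), (2, 4), (4, 5), (6, 2), (6, 3)}; count = 6.

For each of the 49 pairs (x, y) ∈ F_7², evaluate f(x, y) mod 7. Record the zeros.
  x = 0: [0↦0, 1↦4, 2↦5, 3↦3, 4↦5, 5↦4, 6↦0]  zeros at y ∈ {0, 6}
  x = 1: [0↦2, 1↦4, 2↦3, 3↦6, 4↦6, 5↦3, 6↦4]  zeros at y ∈ ∅
  x = 2: [0↦4, 1↦4, 2↦1, 3↦2, 4↦0, 5↦2, 6↦1]  zeros at y ∈ {4}
  x = 3: [0↦6, 1↦4, 2↦6, 3↦5, 4↦1, 5↦1, 6↦5]  zeros at y ∈ ∅
  x = 4: [0↦1, 1↦4, 2↦4, 3↦1, 4↦2, 5↦0, 6↦2]  zeros at y ∈ {5}
  x = 5: [0↦3, 1↦4, 2↦2, 3↦4, 4↦3, 5↦6, 6↦6]  zeros at y ∈ ∅
  x = 6: [0↦5, 1↦4, 2↦0, 3↦0, 4↦4, 5↦5, 6↦3]  zeros at y ∈ {2, 3}
Collecting zeros: affine points = {(0, 0), (0, 6), (2, 4), (4, 5), (6, 2), (6, 3)}.
Total count |C(F_7)_aff| = 6.


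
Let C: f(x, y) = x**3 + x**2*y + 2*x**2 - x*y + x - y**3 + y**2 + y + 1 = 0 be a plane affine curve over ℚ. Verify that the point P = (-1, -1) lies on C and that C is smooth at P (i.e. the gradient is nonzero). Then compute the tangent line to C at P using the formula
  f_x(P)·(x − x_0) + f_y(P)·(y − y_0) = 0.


Tangent line at P: 3*x - 2*y + 1 = 0.

Step 1: f(-1, -1) = 0, so P lies on C.
Step 2: partial derivatives
  f_x(x, y) = 3*x**2 + 2*x*y + 4*x - y + 1, f_y(x, y) = x**2 - x - 3*y**2 + 2*y + 1.
  f_x(P) = 3, f_y(P) = -2 (gradient nonzero, so P is smooth).
Step 3: tangent line at P: 3·(x − -1) + -2·(y − -1) = 0.
Expanding: 3*x - 2*y + 1 = 0.


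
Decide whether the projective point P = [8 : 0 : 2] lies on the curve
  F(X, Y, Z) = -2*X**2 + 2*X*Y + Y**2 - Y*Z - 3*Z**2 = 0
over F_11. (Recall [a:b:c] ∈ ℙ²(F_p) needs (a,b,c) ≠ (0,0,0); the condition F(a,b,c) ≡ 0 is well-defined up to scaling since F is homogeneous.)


F(8,0,2) ≡ 3 (mod 11); P is NOT on the curve.

Evaluate F(8, 0, 2) term-by-term (mod 11).
  -2*X**2 ↦ -2·64·1·1 = -128
  2*X*Y ↦ 2·8·0·1 = 0
  Y**2 ↦ 1·1·0·1 = 0
  -Y*Z ↦ -1·1·0·2 = 0
  -3*Z**2 ↦ -3·1·1·4 = -12
Sum: F(8, 0, 2) = (-128) + (0) + (0) + (0) + (-12) = -140.
Reducing mod 11: -140 ≡ 3 (mod 11).
Since F(a, b, c) ≡ 3 ≠ 0 (mod 11), P does NOT lie on the curve.


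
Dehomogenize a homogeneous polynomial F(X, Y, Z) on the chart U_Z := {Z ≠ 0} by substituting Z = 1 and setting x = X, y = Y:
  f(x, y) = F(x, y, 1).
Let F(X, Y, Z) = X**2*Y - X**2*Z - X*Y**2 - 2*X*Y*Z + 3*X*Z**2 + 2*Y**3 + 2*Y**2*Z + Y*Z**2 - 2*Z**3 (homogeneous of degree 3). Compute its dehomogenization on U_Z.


f(x, y) = x**2*y - x**2 - x*y**2 - 2*x*y + 3*x + 2*y**3 + 2*y**2 + y - 2

On U_Z we set Z = 1. Each monomial c·X^i·Y^j·Z^k in F becomes c·x^i·y^j·1^k = c·x^i·y^j.
Substituting Z = 1: F(X, Y, 1) = x**2*y - x**2 - x*y**2 - 2*x*y + 3*x + 2*y**3 + 2*y**2 + y - 2.
Note: deg(f) ≤ deg(F) = 3; strict inequality happens when F is divisible by Z (lost terms).


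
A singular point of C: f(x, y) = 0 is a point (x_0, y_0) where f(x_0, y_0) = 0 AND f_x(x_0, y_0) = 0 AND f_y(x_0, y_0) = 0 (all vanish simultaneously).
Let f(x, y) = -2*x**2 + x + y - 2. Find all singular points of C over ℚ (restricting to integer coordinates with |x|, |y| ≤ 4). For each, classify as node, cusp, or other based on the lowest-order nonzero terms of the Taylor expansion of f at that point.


No singular points in the scanned grid; C is smooth there.

Compute partial derivatives:
  f_x = 1 - 4*x.
  f_y = 1.
f_y = 1 is a nonzero constant, so f_y never vanishes: no point (x, y) can satisfy f = f_x = f_y = 0. In particular no (x, y) ∈ {−4, ..., 4}² is singular; the curve is smooth.


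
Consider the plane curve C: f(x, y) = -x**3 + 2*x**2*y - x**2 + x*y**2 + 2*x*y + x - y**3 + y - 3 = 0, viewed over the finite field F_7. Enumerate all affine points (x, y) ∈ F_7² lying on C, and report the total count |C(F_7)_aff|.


Affine F_7-points: {(0, 4), (1, 3), (1, 6), (2, 4), (4, 1), (5, 2), (5, 4), (5, 6), (6, 2)}; count = 9.

For each of the 49 pairs (x, y) ∈ F_7², evaluate f(x, y) mod 7. Record the zeros.
  x = 0: [0↦4, 1↦4, 2↦5, 3↦1, 4↦0, 5↦3, 6↦4]  zeros at y ∈ {4}
  x = 1: [0↦3, 1↦1, 2↦2, 3↦0, 4↦3, 5↦5, 6↦0]  zeros at y ∈ {3, 6}
  x = 2: [0↦1, 1↦1, 2↦6, 3↦3, 4↦0, 5↦5, 6↦5]  zeros at y ∈ {4}
  x = 3: [0↦6, 1↦5, 2↦4, 3↦4, 4↦6, 5↦4, 6↦6]  zeros at y ∈ ∅
  x = 4: [0↦5, 1↦0, 2↦4, 3↦4, 4↦1, 5↦3, 6↦4]  zeros at y ∈ {1}
  x = 5: [0↦6, 1↦1, 2↦0, 3↦4, 4↦0, 5↦3, 6↦0]  zeros at y ∈ {2, 4, 6}
  x = 6: [0↦3, 1↦2, 2↦0, 3↦5, 4↦4, 5↦5, 6↦2]  zeros at y ∈ {2}
Collecting zeros: affine points = {(0, 4), (1, 3), (1, 6), (2, 4), (4, 1), (5, 2), (5, 4), (5, 6), (6, 2)}.
Total count |C(F_7)_aff| = 9.


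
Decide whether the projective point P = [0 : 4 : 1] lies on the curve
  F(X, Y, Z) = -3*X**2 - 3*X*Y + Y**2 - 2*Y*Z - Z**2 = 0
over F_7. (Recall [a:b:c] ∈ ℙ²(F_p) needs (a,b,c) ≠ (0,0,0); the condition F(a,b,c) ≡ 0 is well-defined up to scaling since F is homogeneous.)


F(0,4,1) ≡ 0 (mod 7); P is on the curve.

Evaluate F(0, 4, 1) term-by-term (mod 7).
  -3*X**2 ↦ -3·0·1·1 = 0
  -3*X*Y ↦ -3·0·4·1 = 0
  Y**2 ↦ 1·1·16·1 = 16
  -2*Y*Z ↦ -2·1·4·1 = -8
  -Z**2 ↦ -1·1·1·1 = -1
Sum: F(0, 4, 1) = (0) + (0) + (16) + (-8) + (-1) = 7.
Reducing mod 7: 7 ≡ 0 (mod 7).
Since F(a, b, c) ≡ 0 (mod 7), P lies on the curve.


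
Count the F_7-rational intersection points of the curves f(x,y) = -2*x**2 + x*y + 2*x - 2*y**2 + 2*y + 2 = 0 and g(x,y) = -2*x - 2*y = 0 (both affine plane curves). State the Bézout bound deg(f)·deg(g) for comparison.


Common zeros: ∅; count = 0; Bézout bound = 2.

deg(f) = 2, deg(g) = 1, so Bézout bound = 2.
Scan x ∈ F_7. For each x, list the y ∈ F_7 with f(x, y) ≡ 0 and those with g(x, y) ≡ 0 (mod 7); the common zeros in that column are the intersection.
  x = 0: f ≡ 0 at y ∈ ∅; g ≡ 0 at y ∈ {0}; common: ∅.
  x = 1: f ≡ 0 at y ∈ {2, 3}; g ≡ 0 at y ∈ {6}; common: ∅.
  x = 2: f ≡ 0 at y ∈ {1}; g ≡ 0 at y ∈ {5}; common: ∅.
  x = 3: f ≡ 0 at y ∈ {1, 5}; g ≡ 0 at y ∈ {4}; common: ∅.
  x = 4: f ≡ 0 at y ∈ {5}; g ≡ 0 at y ∈ {3}; common: ∅.
  x = 5: f ≡ 0 at y ∈ {3, 4}; g ≡ 0 at y ∈ {2}; common: ∅.
  x = 6: f ≡ 0 at y ∈ ∅; g ≡ 0 at y ∈ {1}; common: ∅.
Collecting: common zeros = ∅, so the count is 0.
Comparison with the Bézout bound: 0 ≤ 2 = deg(f)·deg(g), as expected for curves with no common component (the affine F_7-count falls short of the bound because intersections may lie at infinity, over extension fields, or carry multiplicity).


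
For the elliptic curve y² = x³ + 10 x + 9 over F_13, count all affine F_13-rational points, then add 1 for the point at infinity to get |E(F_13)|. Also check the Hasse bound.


Affine points = {(0, 3), (0, 10), (3, 1), (3, 12), (4, 3), (4, 10), (6, 5), (6, 8), (8, 4), (8, 9), (9, 3), (9, 10), (10, 2), (10, 11)}; affine count = 14; |E(F_13)| = 15.

Discriminant check: Δ ∝ 4a³ + 27b² = 4·10³ + 27·9² = 4·1000 + 27·81 ≡ 12 (mod 13). Nonzero ⇒ E is nonsingular.
For each x ∈ F_13, compute rhs = x³ + 10·x + 9 mod 13, then count y ∈ F_13 with y² ≡ rhs.
  x = 0: rhs = 9, matching y values: 3, 10 (2 points).
  x = 1: rhs = 7, matching y values: none (0 points).
  x = 2: rhs = 11, matching y values: none (0 points).
  x = 3: rhs = 1, matching y values: 1, 12 (2 points).
  x = 4: rhs = 9, matching y values: 3, 10 (2 points).
  x = 5: rhs = 2, matching y values: none (0 points).
  x = 6: rhs = 12, matching y values: 5, 8 (2 points).
  x = 7: rhs = 6, matching y values: none (0 points).
  x = 8: rhs = 3, matching y values: 4, 9 (2 points).
  x = 9: rhs = 9, matching y values: 3, 10 (2 points).
  x = 10: rhs = 4, matching y values: 2, 11 (2 points).
  x = 11: rhs = 7, matching y values: none (0 points).
  x = 12: rhs = 11, matching y values: none (0 points).
Total affine count: 14.
Full point count |E(F_13)| = 14 + 1 = 15.
Hasse bound: |15 − (13+1)| = |1| = 1 ≤ 2√13 ≈ 7.2111 ✓.


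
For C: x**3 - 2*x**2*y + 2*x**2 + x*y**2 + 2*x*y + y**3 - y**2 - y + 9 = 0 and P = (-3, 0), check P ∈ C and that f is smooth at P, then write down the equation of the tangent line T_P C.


Tangent line at P: 15*x - 25*y + 45 = 0.

Step 1: f(-3, 0) = 0, so P lies on C.
Step 2: partial derivatives
  f_x(x, y) = 3*x**2 - 4*x*y + 4*x + y**2 + 2*y, f_y(x, y) = -2*x**2 + 2*x*y + 2*x + 3*y**2 - 2*y - 1.
  f_x(P) = 15, f_y(P) = -25 (gradient nonzero, so P is smooth).
Step 3: tangent line at P: 15·(x − -3) + -25·(y − 0) = 0.
Expanding: 15*x - 25*y + 45 = 0.


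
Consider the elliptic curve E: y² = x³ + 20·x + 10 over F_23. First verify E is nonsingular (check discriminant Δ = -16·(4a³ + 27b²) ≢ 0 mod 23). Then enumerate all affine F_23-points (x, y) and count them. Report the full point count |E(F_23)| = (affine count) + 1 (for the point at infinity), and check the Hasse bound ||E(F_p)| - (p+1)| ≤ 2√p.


Affine points = {(1, 10), (1, 13), (2, 9), (2, 14), (4, 4), (4, 19), (6, 1), (6, 22), (12, 0), (13, 11), (13, 12), (19, 2), (19, 21), (21, 10), (21, 13), (22, 9), (22, 14)}; affine count = 17; |E(F_23)| = 18.

Discriminant check: Δ ∝ 4a³ + 27b² = 4·20³ + 27·10² = 4·8000 + 27·100 ≡ 16 (mod 23). Nonzero ⇒ E is nonsingular.
For each x ∈ F_23, compute rhs = x³ + 20·x + 10 mod 23, then count y ∈ F_23 with y² ≡ rhs.
  x = 0: rhs = 10, matching y values: none (0 points).
  x = 1: rhs = 8, matching y values: 10, 13 (2 points).
  x = 2: rhs = 12, matching y values: 9, 14 (2 points).
  x = 3: rhs = 5, matching y values: none (0 points).
  x = 4: rhs = 16, matching y values: 4, 19 (2 points).
  x = 5: rhs = 5, matching y values: none (0 points).
  x = 6: rhs = 1, matching y values: 1, 22 (2 points).
  x = 7: rhs = 10, matching y values: none (0 points).
  x = 8: rhs = 15, matching y values: none (0 points).
  x = 9: rhs = 22, matching y values: none (0 points).
  x = 10: rhs = 14, matching y values: none (0 points).
  x = 11: rhs = 20, matching y values: none (0 points).
  x = 12: rhs = 0, matching y values: 0 (1 points).
  x = 13: rhs = 6, matching y values: 11, 12 (2 points).
  x = 14: rhs = 21, matching y values: none (0 points).
  x = 15: rhs = 5, matching y values: none (0 points).
  x = 16: rhs = 10, matching y values: none (0 points).
  x = 17: rhs = 19, matching y values: none (0 points).
  x = 18: rhs = 15, matching y values: none (0 points).
  x = 19: rhs = 4, matching y values: 2, 21 (2 points).
  x = 20: rhs = 15, matching y values: none (0 points).
  x = 21: rhs = 8, matching y values: 10, 13 (2 points).
  x = 22: rhs = 12, matching y values: 9, 14 (2 points).
Total affine count: 17.
Full point count |E(F_23)| = 17 + 1 = 18.
Hasse bound: |18 − (23+1)| = |-6| = 6 ≤ 2√23 ≈ 9.5917 ✓.


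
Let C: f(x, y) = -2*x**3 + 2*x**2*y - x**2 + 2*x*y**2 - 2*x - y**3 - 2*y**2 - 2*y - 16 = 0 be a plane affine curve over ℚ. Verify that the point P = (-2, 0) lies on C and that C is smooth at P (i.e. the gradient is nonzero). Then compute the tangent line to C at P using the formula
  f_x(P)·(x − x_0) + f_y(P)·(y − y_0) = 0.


Tangent line at P: -22*x + 6*y - 44 = 0.

Step 1: f(-2, 0) = 0, so P lies on C.
Step 2: partial derivatives
  f_x(x, y) = -6*x**2 + 4*x*y - 2*x + 2*y**2 - 2, f_y(x, y) = 2*x**2 + 4*x*y - 3*y**2 - 4*y - 2.
  f_x(P) = -22, f_y(P) = 6 (gradient nonzero, so P is smooth).
Step 3: tangent line at P: -22·(x − -2) + 6·(y − 0) = 0.
Expanding: -22*x + 6*y - 44 = 0.


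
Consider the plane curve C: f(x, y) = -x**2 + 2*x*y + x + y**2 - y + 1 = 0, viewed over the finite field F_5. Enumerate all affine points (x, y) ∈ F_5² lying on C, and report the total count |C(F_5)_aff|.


Affine F_5-points: {(3, 0)}; count = 1.

For each of the 25 pairs (x, y) ∈ F_5², evaluate f(x, y) mod 5. Record the zeros.
  x = 0: [0↦1, 1↦1, 2↦3, 3↦2, 4↦3]  zeros at y ∈ ∅
  x = 1: [0↦1, 1↦3, 2↦2, 3↦3, 4↦1]  zeros at y ∈ ∅
  x = 2: [0↦4, 1↦3, 2↦4, 3↦2, 4↦2]  zeros at y ∈ ∅
  x = 3: [0↦0, 1↦1, 2↦4, 3↦4, 4↦1]  zeros at y ∈ {0}
  x = 4: [0↦4, 1↦2, 2↦2, 3↦4, 4↦3]  zeros at y ∈ ∅
Collecting zeros: affine points = {(3, 0)}.
Total count |C(F_5)_aff| = 1.


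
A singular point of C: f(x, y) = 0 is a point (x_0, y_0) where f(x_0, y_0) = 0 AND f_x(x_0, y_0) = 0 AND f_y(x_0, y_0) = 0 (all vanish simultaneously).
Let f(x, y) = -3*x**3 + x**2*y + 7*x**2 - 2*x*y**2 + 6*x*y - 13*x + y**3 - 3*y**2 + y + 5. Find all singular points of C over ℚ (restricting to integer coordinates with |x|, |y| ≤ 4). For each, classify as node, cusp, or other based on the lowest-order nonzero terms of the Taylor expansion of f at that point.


Singular points: {(1, 2)}; classification: cusp.

Compute partial derivatives:
  f_x = -9*x**2 + 2*x*y + 14*x - 2*y**2 + 6*y - 13.
  f_y = x**2 - 4*x*y + 6*x + 3*y**2 - 6*y + 1.
Scan x_0 ∈ {−4, ..., 4}. For each x_0, f_y(x_0, y) is a polynomial in y; find its integer roots y ∈ {−4, ..., 4}, then test f_x and f at those candidates.
  x = -4: f_y(-4, y) = 3*y**2 + 10*y - 7; no integer root y with |y| ≤ 4.
  x = -3: f_y(-3, y) = 3*y**2 + 6*y - 8; no integer root y with |y| ≤ 4.
  x = -2: f_y(-2, y) = 3*y**2 + 2*y - 7; no integer root y with |y| ≤ 4.
  x = -1: f_y(-1, y) = 3*y**2 - 2*y - 4; no integer root y with |y| ≤ 4.
  x = 0: f_y(0, y) = 3*y**2 - 6*y + 1; no integer root y with |y| ≤ 4.
  x = 1: f_y(1, y) = 3*y**2 - 10*y + 8; vanishes at y ∈ {2}. (1, 2): f_x = 0, f = 0 — SINGULAR.
  x = 2: f_y(2, y) = 3*y**2 - 14*y + 17; no integer root y with |y| ≤ 4.
  x = 3: f_y(3, y) = 3*y**2 - 18*y + 28; no integer root y with |y| ≤ 4.
  x = 4: f_y(4, y) = 3*y**2 - 22*y + 41; no integer root y with |y| ≤ 4.
Only singular point on the grid: (1, 2).
Classify: substitute x = 1 + u, y = 2 + v and expand: f = -3*u**3 + u**2*v - 2*u*v**2 + v**3 + v**2.
No constant or linear terms (consistent with a singular point). Quadratic part: v**2. Cubic part: -3*u**3 + u**2*v - 2*u*v**2 + v**3.
The quadratic part v**2 is a perfect square, so there is a single (double) tangent line v = 0, i.e. y = 2. Restricting the cubic part to that line (v = 0) leaves -3*u**3 ≠ 0, so f is not divisible by v and the branch is v² ≈ 3*u**3 to lowest order — this is a cusp.
Classification: cusp.


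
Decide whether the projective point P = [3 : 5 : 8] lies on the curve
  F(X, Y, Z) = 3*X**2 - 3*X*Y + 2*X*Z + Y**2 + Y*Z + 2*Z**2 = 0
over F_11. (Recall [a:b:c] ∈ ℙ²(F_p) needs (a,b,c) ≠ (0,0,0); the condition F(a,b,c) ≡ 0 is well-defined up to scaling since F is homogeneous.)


F(3,5,8) ≡ 3 (mod 11); P is NOT on the curve.

Evaluate F(3, 5, 8) term-by-term (mod 11).
  3*X**2 ↦ 3·9·1·1 = 27
  -3*X*Y ↦ -3·3·5·1 = -45
  2*X*Z ↦ 2·3·1·8 = 48
  Y**2 ↦ 1·1·25·1 = 25
  Y*Z ↦ 1·1·5·8 = 40
  2*Z**2 ↦ 2·1·1·64 = 128
Sum: F(3, 5, 8) = (27) + (-45) + (48) + (25) + (40) + (128) = 223.
Reducing mod 11: 223 ≡ 3 (mod 11).
Since F(a, b, c) ≡ 3 ≠ 0 (mod 11), P does NOT lie on the curve.


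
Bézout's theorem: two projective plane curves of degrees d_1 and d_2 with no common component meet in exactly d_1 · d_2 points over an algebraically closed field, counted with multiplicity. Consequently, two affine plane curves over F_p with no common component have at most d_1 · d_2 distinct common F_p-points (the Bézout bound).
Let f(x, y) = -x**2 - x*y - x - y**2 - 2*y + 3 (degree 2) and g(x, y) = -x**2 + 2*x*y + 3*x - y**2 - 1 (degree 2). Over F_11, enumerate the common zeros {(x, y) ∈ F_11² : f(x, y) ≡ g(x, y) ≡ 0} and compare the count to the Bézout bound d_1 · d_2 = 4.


Common zeros: ∅; count = 0; Bézout bound = 4.

deg(f) = 2, deg(g) = 2, so Bézout bound = 4.
Scan x ∈ F_11. For each x, list the y ∈ F_11 with f(x, y) ≡ 0 and those with g(x, y) ≡ 0 (mod 11); the common zeros in that column are the intersection.
  x = 0: f ≡ 0 at y ∈ {1, 8}; g ≡ 0 at y ∈ ∅; common: ∅.
  x = 1: f ≡ 0 at y ∈ ∅; g ≡ 0 at y ∈ ∅; common: ∅.
  x = 2: f ≡ 0 at y ∈ {8, 10}; g ≡ 0 at y ∈ {6, 9}; common: ∅.
  x = 3: f ≡ 0 at y ∈ {3}; g ≡ 0 at y ∈ ∅; common: ∅.
  x = 4: f ≡ 0 at y ∈ {2, 3}; g ≡ 0 at y ∈ {4}; common: ∅.
  x = 5: f ≡ 0 at y ∈ ∅; g ≡ 0 at y ∈ {0, 10}; common: ∅.
  x = 6: f ≡ 0 at y ∈ ∅; g ≡ 0 at y ∈ ∅; common: ∅.
  x = 7: f ≡ 0 at y ∈ {6, 7}; g ≡ 0 at y ∈ {4, 10}; common: ∅.
  x = 8: f ≡ 0 at y ∈ {6}; g ≡ 0 at y ∈ {7, 9}; common: ∅.
  x = 9: f ≡ 0 at y ∈ {1, 10}; g ≡ 0 at y ∈ {0, 7}; common: ∅.
  x = 10: f ≡ 0 at y ∈ ∅; g ≡ 0 at y ∈ ∅; common: ∅.
Collecting: common zeros = ∅, so the count is 0.
Comparison with the Bézout bound: 0 ≤ 4 = deg(f)·deg(g), as expected for curves with no common component (the affine F_11-count falls short of the bound because intersections may lie at infinity, over extension fields, or carry multiplicity).


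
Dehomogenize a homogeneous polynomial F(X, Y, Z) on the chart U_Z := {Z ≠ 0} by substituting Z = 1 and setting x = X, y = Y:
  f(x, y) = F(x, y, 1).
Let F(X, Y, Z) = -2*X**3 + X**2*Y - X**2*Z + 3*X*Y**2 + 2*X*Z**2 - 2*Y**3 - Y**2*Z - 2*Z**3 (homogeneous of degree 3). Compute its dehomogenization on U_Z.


f(x, y) = -2*x**3 + x**2*y - x**2 + 3*x*y**2 + 2*x - 2*y**3 - y**2 - 2

On U_Z we set Z = 1. Each monomial c·X^i·Y^j·Z^k in F becomes c·x^i·y^j·1^k = c·x^i·y^j.
Substituting Z = 1: F(X, Y, 1) = -2*x**3 + x**2*y - x**2 + 3*x*y**2 + 2*x - 2*y**3 - y**2 - 2.
Note: deg(f) ≤ deg(F) = 3; strict inequality happens when F is divisible by Z (lost terms).


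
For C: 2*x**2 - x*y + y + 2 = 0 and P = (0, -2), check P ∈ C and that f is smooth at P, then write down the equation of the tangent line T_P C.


Tangent line at P: 2*x + y + 2 = 0.

Step 1: f(0, -2) = 0, so P lies on C.
Step 2: partial derivatives
  f_x(x, y) = 4*x - y, f_y(x, y) = 1 - x.
  f_x(P) = 2, f_y(P) = 1 (gradient nonzero, so P is smooth).
Step 3: tangent line at P: 2·(x − 0) + 1·(y − -2) = 0.
Expanding: 2*x + y + 2 = 0.


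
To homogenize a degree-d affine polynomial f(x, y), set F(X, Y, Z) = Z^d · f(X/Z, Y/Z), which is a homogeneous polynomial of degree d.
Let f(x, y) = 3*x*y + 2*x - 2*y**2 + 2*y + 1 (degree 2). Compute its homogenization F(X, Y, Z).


F(X, Y, Z) = 3*X*Y + 2*X*Z - 2*Y**2 + 2*Y*Z + Z**2

deg(f) = 2.
Substitute x = X/Z, y = Y/Z into f, then multiply by Z^2.
  monomial 3·x^1·y^1 ↦ 3·X^1·Y^1·Z^0.
  monomial 2·x^1·y^0 ↦ 2·X^1·Y^0·Z^1.
  monomial -2·x^0·y^2 ↦ -2·X^0·Y^2·Z^0.
  monomial 2·x^0·y^1 ↦ 2·X^0·Y^1·Z^1.
  monomial 1·x^0·y^0 ↦ 1·X^0·Y^0·Z^2.
Collecting: F(X, Y, Z) = 3*X*Y + 2*X*Z - 2*Y**2 + 2*Y*Z + Z**2.


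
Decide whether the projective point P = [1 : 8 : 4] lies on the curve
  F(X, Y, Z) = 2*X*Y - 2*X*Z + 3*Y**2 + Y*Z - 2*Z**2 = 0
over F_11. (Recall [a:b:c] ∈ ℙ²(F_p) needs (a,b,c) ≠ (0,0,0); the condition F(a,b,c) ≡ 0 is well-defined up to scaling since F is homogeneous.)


F(1,8,4) ≡ 2 (mod 11); P is NOT on the curve.

Evaluate F(1, 8, 4) term-by-term (mod 11).
  2*X*Y ↦ 2·1·8·1 = 16
  -2*X*Z ↦ -2·1·1·4 = -8
  3*Y**2 ↦ 3·1·64·1 = 192
  Y*Z ↦ 1·1·8·4 = 32
  -2*Z**2 ↦ -2·1·1·16 = -32
Sum: F(1, 8, 4) = (16) + (-8) + (192) + (32) + (-32) = 200.
Reducing mod 11: 200 ≡ 2 (mod 11).
Since F(a, b, c) ≡ 2 ≠ 0 (mod 11), P does NOT lie on the curve.


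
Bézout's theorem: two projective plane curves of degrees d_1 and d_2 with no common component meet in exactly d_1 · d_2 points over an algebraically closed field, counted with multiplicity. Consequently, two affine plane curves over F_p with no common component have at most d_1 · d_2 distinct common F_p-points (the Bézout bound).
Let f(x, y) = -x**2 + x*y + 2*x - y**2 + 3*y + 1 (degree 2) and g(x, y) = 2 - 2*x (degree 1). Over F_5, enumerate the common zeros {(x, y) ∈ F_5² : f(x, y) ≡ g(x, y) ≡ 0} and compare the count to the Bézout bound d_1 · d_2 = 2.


Common zeros: {(1, 1), (1, 3)}; count = 2; Bézout bound = 2.

deg(f) = 2, deg(g) = 1, so Bézout bound = 2.
Scan x ∈ F_5. For each x, list the y ∈ F_5 with f(x, y) ≡ 0 and those with g(x, y) ≡ 0 (mod 5); the common zeros in that column are the intersection.
  x = 0: f ≡ 0 at y ∈ ∅; g ≡ 0 at y ∈ ∅; common: ∅.
  x = 1: f ≡ 0 at y ∈ {1, 3}; g ≡ 0 at y ∈ {0, 1, 2, 3, 4}; common: {1, 3}.
  x = 2: f ≡ 0 at y ∈ {1, 4}; g ≡ 0 at y ∈ ∅; common: ∅.
  x = 3: f ≡ 0 at y ∈ ∅; g ≡ 0 at y ∈ ∅; common: ∅.
  x = 4: f ≡ 0 at y ∈ {3, 4}; g ≡ 0 at y ∈ ∅; common: ∅.
Collecting: common zeros = {(1, 1), (1, 3)}, so the count is 2.
Comparison with the Bézout bound: 2 ≤ 2 = deg(f)·deg(g), as expected for curves with no common component (the bound is attained).


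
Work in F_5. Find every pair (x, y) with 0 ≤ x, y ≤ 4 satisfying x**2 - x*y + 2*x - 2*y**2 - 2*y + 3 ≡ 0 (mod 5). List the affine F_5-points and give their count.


Affine F_5-points: {(2, 1), (2, 2), (3, 2), (3, 3)}; count = 4.

For each of the 25 pairs (x, y) ∈ F_5², evaluate f(x, y) mod 5. Record the zeros.
  x = 0: [0↦3, 1↦4, 2↦1, 3↦4, 4↦3]  zeros at y ∈ ∅
  x = 1: [0↦1, 1↦1, 2↦2, 3↦4, 4↦2]  zeros at y ∈ ∅
  x = 2: [0↦1, 1↦0, 2↦0, 3↦1, 4↦3]  zeros at y ∈ {1, 2}
  x = 3: [0↦3, 1↦1, 2↦0, 3↦0, 4↦1]  zeros at y ∈ {2, 3}
  x = 4: [0↦2, 1↦4, 2↦2, 3↦1, 4↦1]  zeros at y ∈ ∅
Collecting zeros: affine points = {(2, 1), (2, 2), (3, 2), (3, 3)}.
Total count |C(F_5)_aff| = 4.


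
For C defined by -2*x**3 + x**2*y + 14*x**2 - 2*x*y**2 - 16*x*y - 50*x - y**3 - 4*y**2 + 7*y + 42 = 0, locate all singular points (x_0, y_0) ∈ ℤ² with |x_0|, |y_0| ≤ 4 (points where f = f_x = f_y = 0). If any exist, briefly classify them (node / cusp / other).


Singular points: {(2, -3)}; classification: node.

Compute partial derivatives:
  f_x = -6*x**2 + 2*x*y + 28*x - 2*y**2 - 16*y - 50.
  f_y = x**2 - 4*x*y - 16*x - 3*y**2 - 8*y + 7.
Scan x_0 ∈ {−4, ..., 4}. For each x_0, f_y(x_0, y) is a polynomial in y; find its integer roots y ∈ {−4, ..., 4}, then test f_x and f at those candidates.
  x = -4: f_y(-4, y) = -3*y**2 + 8*y + 87; no integer root y with |y| ≤ 4.
  x = -3: f_y(-3, y) = -3*y**2 + 4*y + 64; vanishes at y ∈ {-4}. (-3, -4): f_x = -132 ≠ 0.
  x = -2: f_y(-2, y) = 43 - 3*y**2; no integer root y with |y| ≤ 4.
  x = -1: f_y(-1, y) = -3*y**2 - 4*y + 24; no integer root y with |y| ≤ 4.
  x = 0: f_y(0, y) = -3*y**2 - 8*y + 7; no integer root y with |y| ≤ 4.
  x = 1: f_y(1, y) = -3*y**2 - 12*y - 8; no integer root y with |y| ≤ 4.
  x = 2: f_y(2, y) = -3*y**2 - 16*y - 21; vanishes at y ∈ {-3}. (2, -3): f_x = 0, f = 0 — SINGULAR.
  x = 3: f_y(3, y) = -3*y**2 - 20*y - 32; vanishes at y ∈ {-4}. (3, -4): f_x = -12 ≠ 0.
  x = 4: f_y(4, y) = -3*y**2 - 24*y - 41; no integer root y with |y| ≤ 4.
Only singular point on the grid: (2, -3).
Classify: substitute x = 2 + u, y = -3 + v and expand: f = -2*u**3 + u**2*v - u**2 - 2*u*v**2 - v**3 + v**2.
No constant or linear terms (consistent with a singular point). Quadratic part: -u**2 + v**2. Cubic part: -2*u**3 + u**2*v - 2*u*v**2 - v**3.
The quadratic part v**2 - u**2 = (v − u)(v + u) splits into two distinct linear factors, so there are two distinct tangent lines y − -3 = ±(x − 2) — this is a node (ordinary double point).
Classification: node.


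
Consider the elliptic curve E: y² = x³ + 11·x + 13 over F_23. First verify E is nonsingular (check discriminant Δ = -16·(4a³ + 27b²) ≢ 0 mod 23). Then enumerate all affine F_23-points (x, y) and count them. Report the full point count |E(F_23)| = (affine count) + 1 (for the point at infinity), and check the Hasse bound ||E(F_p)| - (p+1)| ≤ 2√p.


Affine points = {(0, 6), (0, 17), (1, 5), (1, 18), (3, 2), (3, 21), (4, 11), (4, 12), (5, 3), (5, 20), (9, 6), (9, 17), (11, 4), (11, 19), (14, 6), (14, 17), (21, 11), (21, 12), (22, 1), (22, 22)}; affine count = 20; |E(F_23)| = 21.

Discriminant check: Δ ∝ 4a³ + 27b² = 4·11³ + 27·13² = 4·1331 + 27·169 ≡ 20 (mod 23). Nonzero ⇒ E is nonsingular.
For each x ∈ F_23, compute rhs = x³ + 11·x + 13 mod 23, then count y ∈ F_23 with y² ≡ rhs.
  x = 0: rhs = 13, matching y values: 6, 17 (2 points).
  x = 1: rhs = 2, matching y values: 5, 18 (2 points).
  x = 2: rhs = 20, matching y values: none (0 points).
  x = 3: rhs = 4, matching y values: 2, 21 (2 points).
  x = 4: rhs = 6, matching y values: 11, 12 (2 points).
  x = 5: rhs = 9, matching y values: 3, 20 (2 points).
  x = 6: rhs = 19, matching y values: none (0 points).
  x = 7: rhs = 19, matching y values: none (0 points).
  x = 8: rhs = 15, matching y values: none (0 points).
  x = 9: rhs = 13, matching y values: 6, 17 (2 points).
  x = 10: rhs = 19, matching y values: none (0 points).
  x = 11: rhs = 16, matching y values: 4, 19 (2 points).
  x = 12: rhs = 10, matching y values: none (0 points).
  x = 13: rhs = 7, matching y values: none (0 points).
  x = 14: rhs = 13, matching y values: 6, 17 (2 points).
  x = 15: rhs = 11, matching y values: none (0 points).
  x = 16: rhs = 7, matching y values: none (0 points).
  x = 17: rhs = 7, matching y values: none (0 points).
  x = 18: rhs = 17, matching y values: none (0 points).
  x = 19: rhs = 20, matching y values: none (0 points).
  x = 20: rhs = 22, matching y values: none (0 points).
  x = 21: rhs = 6, matching y values: 11, 12 (2 points).
  x = 22: rhs = 1, matching y values: 1, 22 (2 points).
Total affine count: 20.
Full point count |E(F_23)| = 20 + 1 = 21.
Hasse bound: |21 − (23+1)| = |-3| = 3 ≤ 2√23 ≈ 9.5917 ✓.


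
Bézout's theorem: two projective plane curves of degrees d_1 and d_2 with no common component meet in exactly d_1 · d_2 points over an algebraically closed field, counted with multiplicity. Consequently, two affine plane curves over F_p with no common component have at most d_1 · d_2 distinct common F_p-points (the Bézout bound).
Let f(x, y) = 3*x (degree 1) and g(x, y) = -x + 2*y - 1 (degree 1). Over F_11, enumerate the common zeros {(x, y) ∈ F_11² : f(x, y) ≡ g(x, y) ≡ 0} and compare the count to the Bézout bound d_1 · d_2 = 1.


Common zeros: {(0, 6)}; count = 1; Bézout bound = 1.

deg(f) = 1, deg(g) = 1, so Bézout bound = 1.
Scan x ∈ F_11. For each x, list the y ∈ F_11 with f(x, y) ≡ 0 and those with g(x, y) ≡ 0 (mod 11); the common zeros in that column are the intersection.
  x = 0: f ≡ 0 at y ∈ {0, 1, 2, 3, 4, 5, 6, 7, 8, 9, 10}; g ≡ 0 at y ∈ {6}; common: {6}.
  x = 1: f ≡ 0 at y ∈ ∅; g ≡ 0 at y ∈ {1}; common: ∅.
  x = 2: f ≡ 0 at y ∈ ∅; g ≡ 0 at y ∈ {7}; common: ∅.
  x = 3: f ≡ 0 at y ∈ ∅; g ≡ 0 at y ∈ {2}; common: ∅.
  x = 4: f ≡ 0 at y ∈ ∅; g ≡ 0 at y ∈ {8}; common: ∅.
  x = 5: f ≡ 0 at y ∈ ∅; g ≡ 0 at y ∈ {3}; common: ∅.
  x = 6: f ≡ 0 at y ∈ ∅; g ≡ 0 at y ∈ {9}; common: ∅.
  x = 7: f ≡ 0 at y ∈ ∅; g ≡ 0 at y ∈ {4}; common: ∅.
  x = 8: f ≡ 0 at y ∈ ∅; g ≡ 0 at y ∈ {10}; common: ∅.
  x = 9: f ≡ 0 at y ∈ ∅; g ≡ 0 at y ∈ {5}; common: ∅.
  x = 10: f ≡ 0 at y ∈ ∅; g ≡ 0 at y ∈ {0}; common: ∅.
Collecting: common zeros = {(0, 6)}, so the count is 1.
Comparison with the Bézout bound: 1 ≤ 1 = deg(f)·deg(g), as expected for curves with no common component (the bound is attained).


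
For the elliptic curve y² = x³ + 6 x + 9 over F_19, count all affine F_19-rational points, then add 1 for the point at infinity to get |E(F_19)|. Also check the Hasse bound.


Affine points = {(0, 3), (0, 16), (1, 4), (1, 15), (3, 4), (3, 15), (10, 9), (10, 10), (11, 0), (12, 2), (12, 17), (13, 2), (13, 17), (14, 5), (14, 14), (15, 4), (15, 15)}; affine count = 17; |E(F_19)| = 18.

Discriminant check: Δ ∝ 4a³ + 27b² = 4·6³ + 27·9² = 4·216 + 27·81 ≡ 11 (mod 19). Nonzero ⇒ E is nonsingular.
For each x ∈ F_19, compute rhs = x³ + 6·x + 9 mod 19, then count y ∈ F_19 with y² ≡ rhs.
  x = 0: rhs = 9, matching y values: 3, 16 (2 points).
  x = 1: rhs = 16, matching y values: 4, 15 (2 points).
  x = 2: rhs = 10, matching y values: none (0 points).
  x = 3: rhs = 16, matching y values: 4, 15 (2 points).
  x = 4: rhs = 2, matching y values: none (0 points).
  x = 5: rhs = 12, matching y values: none (0 points).
  x = 6: rhs = 14, matching y values: none (0 points).
  x = 7: rhs = 14, matching y values: none (0 points).
  x = 8: rhs = 18, matching y values: none (0 points).
  x = 9: rhs = 13, matching y values: none (0 points).
  x = 10: rhs = 5, matching y values: 9, 10 (2 points).
  x = 11: rhs = 0, matching y values: 0 (1 points).
  x = 12: rhs = 4, matching y values: 2, 17 (2 points).
  x = 13: rhs = 4, matching y values: 2, 17 (2 points).
  x = 14: rhs = 6, matching y values: 5, 14 (2 points).
  x = 15: rhs = 16, matching y values: 4, 15 (2 points).
  x = 16: rhs = 2, matching y values: none (0 points).
  x = 17: rhs = 8, matching y values: none (0 points).
  x = 18: rhs = 2, matching y values: none (0 points).
Total affine count: 17.
Full point count |E(F_19)| = 17 + 1 = 18.
Hasse bound: |18 − (19+1)| = |-2| = 2 ≤ 2√19 ≈ 8.7178 ✓.


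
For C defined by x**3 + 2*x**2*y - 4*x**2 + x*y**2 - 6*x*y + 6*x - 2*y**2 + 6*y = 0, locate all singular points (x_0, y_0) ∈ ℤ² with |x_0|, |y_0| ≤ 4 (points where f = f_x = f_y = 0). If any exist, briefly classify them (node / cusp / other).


Singular points: {(3, -3)}; classification: node.

Compute partial derivatives:
  f_x = 3*x**2 + 4*x*y - 8*x + y**2 - 6*y + 6.
  f_y = 2*x**2 + 2*x*y - 6*x - 4*y + 6.
Scan x_0 ∈ {−4, ..., 4}. For each x_0, f_y(x_0, y) is a polynomial in y; find its integer roots y ∈ {−4, ..., 4}, then test f_x and f at those candidates.
  x = -4: f_y(-4, y) = 62 - 12*y; no integer root y with |y| ≤ 4.
  x = -3: f_y(-3, y) = 42 - 10*y; no integer root y with |y| ≤ 4.
  x = -2: f_y(-2, y) = 26 - 8*y; no integer root y with |y| ≤ 4.
  x = -1: f_y(-1, y) = 14 - 6*y; no integer root y with |y| ≤ 4.
  x = 0: f_y(0, y) = 6 - 4*y; no integer root y with |y| ≤ 4.
  x = 1: f_y(1, y) = 2 - 2*y; vanishes at y ∈ {1}. (1, 1): f_x = 0 but f = 4 ≠ 0.
  x = 2: f_y(2, y) = 2; no integer root y with |y| ≤ 4.
  x = 3: f_y(3, y) = 2*y + 6; vanishes at y ∈ {-3}. (3, -3): f_x = 0, f = 0 — SINGULAR.
  x = 4: f_y(4, y) = 4*y + 14; no integer root y with |y| ≤ 4.
Only singular point on the grid: (3, -3).
Classify: substitute x = 3 + u, y = -3 + v and expand: f = u**3 + 2*u**2*v - u**2 + u*v**2 + v**2.
No constant or linear terms (consistent with a singular point). Quadratic part: -u**2 + v**2. Cubic part: u**3 + 2*u**2*v + u*v**2.
The quadratic part v**2 - u**2 = (v − u)(v + u) splits into two distinct linear factors, so there are two distinct tangent lines y − -3 = ±(x − 3) — this is a node (ordinary double point).
Classification: node.


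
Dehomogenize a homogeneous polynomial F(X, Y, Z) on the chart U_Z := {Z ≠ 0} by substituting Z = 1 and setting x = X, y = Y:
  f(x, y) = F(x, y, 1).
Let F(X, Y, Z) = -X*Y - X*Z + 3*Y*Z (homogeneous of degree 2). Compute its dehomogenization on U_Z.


f(x, y) = -x*y - x + 3*y

On U_Z we set Z = 1. Each monomial c·X^i·Y^j·Z^k in F becomes c·x^i·y^j·1^k = c·x^i·y^j.
Substituting Z = 1: F(X, Y, 1) = -x*y - x + 3*y.
Note: deg(f) ≤ deg(F) = 2; strict inequality happens when F is divisible by Z (lost terms).


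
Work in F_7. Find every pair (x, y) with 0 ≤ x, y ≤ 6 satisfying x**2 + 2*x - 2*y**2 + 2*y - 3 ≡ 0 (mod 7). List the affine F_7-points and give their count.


Affine F_7-points: {(0, 2), (0, 6), (1, 0), (1, 1), (2, 3), (2, 5), (3, 3), (3, 5), (4, 0), (4, 1), (5, 2), (5, 6), (6, 4)}; count = 13.

For each of the 49 pairs (x, y) ∈ F_7², evaluate f(x, y) mod 7. Record the zeros.
  x = 0: [0↦4, 1↦4, 2↦0, 3↦6, 4↦1, 5↦6, 6↦0]  zeros at y ∈ {2, 6}
  x = 1: [0↦0, 1↦0, 2↦3, 3↦2, 4↦4, 5↦2, 6↦3]  zeros at y ∈ {0, 1}
  x = 2: [0↦5, 1↦5, 2↦1, 3↦0, 4↦2, 5↦0, 6↦1]  zeros at y ∈ {3, 5}
  x = 3: [0↦5, 1↦5, 2↦1, 3↦0, 4↦2, 5↦0, 6↦1]  zeros at y ∈ {3, 5}
  x = 4: [0↦0, 1↦0, 2↦3, 3↦2, 4↦4, 5↦2, 6↦3]  zeros at y ∈ {0, 1}
  x = 5: [0↦4, 1↦4, 2↦0, 3↦6, 4↦1, 5↦6, 6↦0]  zeros at y ∈ {2, 6}
  x = 6: [0↦3, 1↦3, 2↦6, 3↦5, 4↦0, 5↦5, 6↦6]  zeros at y ∈ {4}
Collecting zeros: affine points = {(0, 2), (0, 6), (1, 0), (1, 1), (2, 3), (2, 5), (3, 3), (3, 5), (4, 0), (4, 1), (5, 2), (5, 6), (6, 4)}.
Total count |C(F_7)_aff| = 13.


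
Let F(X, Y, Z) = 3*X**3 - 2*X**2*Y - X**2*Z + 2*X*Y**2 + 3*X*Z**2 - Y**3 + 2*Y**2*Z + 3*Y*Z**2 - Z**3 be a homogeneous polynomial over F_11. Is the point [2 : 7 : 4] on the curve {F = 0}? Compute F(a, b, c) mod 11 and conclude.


F(2,7,4) ≡ 4 (mod 11); P is NOT on the curve.

Evaluate F(2, 7, 4) term-by-term (mod 11).
  3*X**3 ↦ 3·8·1·1 = 24
  -2*X**2*Y ↦ -2·4·7·1 = -56
  -X**2*Z ↦ -1·4·1·4 = -16
  2*X*Y**2 ↦ 2·2·49·1 = 196
  3*X*Z**2 ↦ 3·2·1·16 = 96
  -Y**3 ↦ -1·1·343·1 = -343
  2*Y**2*Z ↦ 2·1·49·4 = 392
  3*Y*Z**2 ↦ 3·1·7·16 = 336
  -Z**3 ↦ -1·1·1·64 = -64
Sum: F(2, 7, 4) = (24) + (-56) + (-16) + (196) + (96) + (-343) + (392) + (336) + (-64) = 565.
Reducing mod 11: 565 ≡ 4 (mod 11).
Since F(a, b, c) ≡ 4 ≠ 0 (mod 11), P does NOT lie on the curve.


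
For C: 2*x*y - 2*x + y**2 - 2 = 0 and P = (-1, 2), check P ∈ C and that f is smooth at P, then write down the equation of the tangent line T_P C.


Tangent line at P: 2*x + 2*y - 2 = 0.

Step 1: f(-1, 2) = 0, so P lies on C.
Step 2: partial derivatives
  f_x(x, y) = 2*y - 2, f_y(x, y) = 2*x + 2*y.
  f_x(P) = 2, f_y(P) = 2 (gradient nonzero, so P is smooth).
Step 3: tangent line at P: 2·(x − -1) + 2·(y − 2) = 0.
Expanding: 2*x + 2*y - 2 = 0.
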